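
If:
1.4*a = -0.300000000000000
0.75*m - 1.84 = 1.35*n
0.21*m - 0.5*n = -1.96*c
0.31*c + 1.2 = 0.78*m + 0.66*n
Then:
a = -0.21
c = -0.29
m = 1.75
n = -0.39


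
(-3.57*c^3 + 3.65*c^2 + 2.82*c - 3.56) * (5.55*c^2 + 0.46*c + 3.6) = -19.8135*c^5 + 18.6153*c^4 + 4.478*c^3 - 5.3208*c^2 + 8.5144*c - 12.816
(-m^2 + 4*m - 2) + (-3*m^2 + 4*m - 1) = -4*m^2 + 8*m - 3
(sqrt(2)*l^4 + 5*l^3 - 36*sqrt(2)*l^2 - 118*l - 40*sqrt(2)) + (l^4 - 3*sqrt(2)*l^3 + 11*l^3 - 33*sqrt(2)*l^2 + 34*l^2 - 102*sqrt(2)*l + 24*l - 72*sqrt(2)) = l^4 + sqrt(2)*l^4 - 3*sqrt(2)*l^3 + 16*l^3 - 69*sqrt(2)*l^2 + 34*l^2 - 102*sqrt(2)*l - 94*l - 112*sqrt(2)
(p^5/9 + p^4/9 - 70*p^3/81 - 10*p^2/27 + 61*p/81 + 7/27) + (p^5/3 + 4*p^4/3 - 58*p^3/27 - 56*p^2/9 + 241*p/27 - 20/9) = 4*p^5/9 + 13*p^4/9 - 244*p^3/81 - 178*p^2/27 + 784*p/81 - 53/27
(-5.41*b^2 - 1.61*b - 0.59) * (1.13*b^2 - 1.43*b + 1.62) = -6.1133*b^4 + 5.917*b^3 - 7.1286*b^2 - 1.7645*b - 0.9558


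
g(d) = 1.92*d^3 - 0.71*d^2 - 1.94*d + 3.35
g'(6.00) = 196.90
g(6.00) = 380.87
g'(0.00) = -1.94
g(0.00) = 3.35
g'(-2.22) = 29.60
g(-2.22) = -16.85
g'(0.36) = -1.70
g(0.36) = 2.65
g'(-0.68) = 1.69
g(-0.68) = 3.74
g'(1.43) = 7.81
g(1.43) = 4.74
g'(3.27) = 55.01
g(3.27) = 56.55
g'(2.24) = 23.78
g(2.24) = 17.02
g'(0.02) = -1.97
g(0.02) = 3.31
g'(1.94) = 16.98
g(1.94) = 10.93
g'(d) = 5.76*d^2 - 1.42*d - 1.94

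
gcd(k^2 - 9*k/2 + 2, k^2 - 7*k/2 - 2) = k - 4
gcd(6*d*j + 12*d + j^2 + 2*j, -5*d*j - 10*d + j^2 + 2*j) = j + 2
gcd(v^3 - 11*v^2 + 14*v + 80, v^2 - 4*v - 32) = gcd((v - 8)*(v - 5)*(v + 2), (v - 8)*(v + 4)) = v - 8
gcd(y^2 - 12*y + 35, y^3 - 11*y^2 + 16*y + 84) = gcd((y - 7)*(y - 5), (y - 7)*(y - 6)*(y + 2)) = y - 7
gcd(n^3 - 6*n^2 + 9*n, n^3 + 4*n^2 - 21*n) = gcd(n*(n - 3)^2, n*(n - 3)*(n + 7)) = n^2 - 3*n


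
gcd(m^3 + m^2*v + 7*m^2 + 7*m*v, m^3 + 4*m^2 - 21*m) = m^2 + 7*m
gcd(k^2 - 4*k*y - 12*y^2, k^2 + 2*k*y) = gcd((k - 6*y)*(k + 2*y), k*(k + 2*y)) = k + 2*y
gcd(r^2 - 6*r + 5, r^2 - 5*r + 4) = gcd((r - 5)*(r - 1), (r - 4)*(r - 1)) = r - 1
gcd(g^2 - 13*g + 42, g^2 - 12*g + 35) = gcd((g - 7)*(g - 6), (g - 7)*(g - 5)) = g - 7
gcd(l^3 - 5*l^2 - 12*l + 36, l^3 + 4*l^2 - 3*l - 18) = l^2 + l - 6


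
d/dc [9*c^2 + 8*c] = 18*c + 8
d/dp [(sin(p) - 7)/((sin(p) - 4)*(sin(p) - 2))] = (14*sin(p) + cos(p)^2 - 35)*cos(p)/((sin(p) - 4)^2*(sin(p) - 2)^2)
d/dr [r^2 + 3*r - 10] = 2*r + 3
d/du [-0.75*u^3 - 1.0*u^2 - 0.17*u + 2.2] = -2.25*u^2 - 2.0*u - 0.17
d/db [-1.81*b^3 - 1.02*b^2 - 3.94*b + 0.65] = -5.43*b^2 - 2.04*b - 3.94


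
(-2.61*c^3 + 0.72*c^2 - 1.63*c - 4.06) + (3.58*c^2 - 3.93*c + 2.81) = -2.61*c^3 + 4.3*c^2 - 5.56*c - 1.25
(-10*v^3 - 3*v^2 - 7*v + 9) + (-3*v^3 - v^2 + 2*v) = -13*v^3 - 4*v^2 - 5*v + 9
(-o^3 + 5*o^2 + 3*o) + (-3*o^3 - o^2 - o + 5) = -4*o^3 + 4*o^2 + 2*o + 5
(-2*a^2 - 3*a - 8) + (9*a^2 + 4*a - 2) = 7*a^2 + a - 10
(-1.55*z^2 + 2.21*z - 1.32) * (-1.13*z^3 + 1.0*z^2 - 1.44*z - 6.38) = 1.7515*z^5 - 4.0473*z^4 + 5.9336*z^3 + 5.3866*z^2 - 12.199*z + 8.4216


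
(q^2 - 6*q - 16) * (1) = q^2 - 6*q - 16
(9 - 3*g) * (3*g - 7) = -9*g^2 + 48*g - 63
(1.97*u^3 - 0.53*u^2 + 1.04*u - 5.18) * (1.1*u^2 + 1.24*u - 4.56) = 2.167*u^5 + 1.8598*u^4 - 8.4964*u^3 - 1.9916*u^2 - 11.1656*u + 23.6208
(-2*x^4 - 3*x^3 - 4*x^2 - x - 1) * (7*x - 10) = -14*x^5 - x^4 + 2*x^3 + 33*x^2 + 3*x + 10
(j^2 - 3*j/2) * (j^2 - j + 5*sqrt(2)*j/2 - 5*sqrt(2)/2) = j^4 - 5*j^3/2 + 5*sqrt(2)*j^3/2 - 25*sqrt(2)*j^2/4 + 3*j^2/2 + 15*sqrt(2)*j/4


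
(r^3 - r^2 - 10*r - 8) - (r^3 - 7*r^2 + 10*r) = 6*r^2 - 20*r - 8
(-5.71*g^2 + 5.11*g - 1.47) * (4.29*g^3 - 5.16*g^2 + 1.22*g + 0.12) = -24.4959*g^5 + 51.3855*g^4 - 39.6401*g^3 + 13.1342*g^2 - 1.1802*g - 0.1764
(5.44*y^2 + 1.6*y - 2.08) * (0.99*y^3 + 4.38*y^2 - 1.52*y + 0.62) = 5.3856*y^5 + 25.4112*y^4 - 3.32*y^3 - 8.1696*y^2 + 4.1536*y - 1.2896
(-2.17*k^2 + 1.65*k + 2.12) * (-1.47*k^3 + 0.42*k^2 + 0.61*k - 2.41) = 3.1899*k^5 - 3.3369*k^4 - 3.7471*k^3 + 7.1266*k^2 - 2.6833*k - 5.1092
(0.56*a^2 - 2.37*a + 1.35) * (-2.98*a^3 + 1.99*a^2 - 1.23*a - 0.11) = -1.6688*a^5 + 8.177*a^4 - 9.4281*a^3 + 5.54*a^2 - 1.3998*a - 0.1485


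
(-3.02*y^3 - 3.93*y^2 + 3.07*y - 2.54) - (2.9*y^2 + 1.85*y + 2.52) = -3.02*y^3 - 6.83*y^2 + 1.22*y - 5.06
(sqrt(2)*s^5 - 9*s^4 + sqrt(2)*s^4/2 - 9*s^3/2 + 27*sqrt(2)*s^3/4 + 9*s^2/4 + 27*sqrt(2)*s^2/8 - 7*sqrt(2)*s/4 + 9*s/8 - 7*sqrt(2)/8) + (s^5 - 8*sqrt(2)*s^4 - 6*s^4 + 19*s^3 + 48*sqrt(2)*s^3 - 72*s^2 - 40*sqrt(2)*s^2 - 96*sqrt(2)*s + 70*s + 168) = s^5 + sqrt(2)*s^5 - 15*s^4 - 15*sqrt(2)*s^4/2 + 29*s^3/2 + 219*sqrt(2)*s^3/4 - 279*s^2/4 - 293*sqrt(2)*s^2/8 - 391*sqrt(2)*s/4 + 569*s/8 - 7*sqrt(2)/8 + 168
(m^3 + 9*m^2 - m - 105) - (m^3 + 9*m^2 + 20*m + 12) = -21*m - 117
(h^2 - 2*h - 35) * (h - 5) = h^3 - 7*h^2 - 25*h + 175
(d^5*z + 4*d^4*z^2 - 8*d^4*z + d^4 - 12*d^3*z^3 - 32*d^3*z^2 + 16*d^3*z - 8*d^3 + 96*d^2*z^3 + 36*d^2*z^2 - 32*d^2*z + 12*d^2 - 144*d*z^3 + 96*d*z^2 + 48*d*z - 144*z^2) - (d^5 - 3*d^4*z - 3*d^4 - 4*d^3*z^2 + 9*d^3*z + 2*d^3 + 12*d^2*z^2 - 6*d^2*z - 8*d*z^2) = d^5*z - d^5 + 4*d^4*z^2 - 5*d^4*z + 4*d^4 - 12*d^3*z^3 - 28*d^3*z^2 + 7*d^3*z - 10*d^3 + 96*d^2*z^3 + 24*d^2*z^2 - 26*d^2*z + 12*d^2 - 144*d*z^3 + 104*d*z^2 + 48*d*z - 144*z^2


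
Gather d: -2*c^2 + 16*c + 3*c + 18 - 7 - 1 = -2*c^2 + 19*c + 10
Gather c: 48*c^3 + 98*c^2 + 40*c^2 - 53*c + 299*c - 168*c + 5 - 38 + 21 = 48*c^3 + 138*c^2 + 78*c - 12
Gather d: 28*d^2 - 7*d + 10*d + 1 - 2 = 28*d^2 + 3*d - 1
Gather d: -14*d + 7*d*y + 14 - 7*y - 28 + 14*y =d*(7*y - 14) + 7*y - 14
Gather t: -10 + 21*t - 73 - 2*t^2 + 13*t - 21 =-2*t^2 + 34*t - 104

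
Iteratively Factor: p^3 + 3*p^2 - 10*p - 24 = (p - 3)*(p^2 + 6*p + 8) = (p - 3)*(p + 4)*(p + 2)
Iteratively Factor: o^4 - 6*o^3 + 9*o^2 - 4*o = (o - 1)*(o^3 - 5*o^2 + 4*o) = o*(o - 1)*(o^2 - 5*o + 4) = o*(o - 1)^2*(o - 4)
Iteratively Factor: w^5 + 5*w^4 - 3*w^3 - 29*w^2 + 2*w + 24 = (w + 1)*(w^4 + 4*w^3 - 7*w^2 - 22*w + 24) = (w - 1)*(w + 1)*(w^3 + 5*w^2 - 2*w - 24) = (w - 2)*(w - 1)*(w + 1)*(w^2 + 7*w + 12) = (w - 2)*(w - 1)*(w + 1)*(w + 3)*(w + 4)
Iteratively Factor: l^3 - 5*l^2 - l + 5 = (l - 5)*(l^2 - 1) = (l - 5)*(l - 1)*(l + 1)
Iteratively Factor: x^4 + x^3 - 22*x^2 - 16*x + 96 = (x - 2)*(x^3 + 3*x^2 - 16*x - 48) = (x - 2)*(x + 4)*(x^2 - x - 12) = (x - 2)*(x + 3)*(x + 4)*(x - 4)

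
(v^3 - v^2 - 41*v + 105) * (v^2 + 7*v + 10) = v^5 + 6*v^4 - 38*v^3 - 192*v^2 + 325*v + 1050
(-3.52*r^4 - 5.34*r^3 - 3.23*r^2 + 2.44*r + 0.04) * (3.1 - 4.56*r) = 16.0512*r^5 + 13.4384*r^4 - 1.8252*r^3 - 21.1394*r^2 + 7.3816*r + 0.124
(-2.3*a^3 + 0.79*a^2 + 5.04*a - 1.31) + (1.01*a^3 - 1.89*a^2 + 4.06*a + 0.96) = -1.29*a^3 - 1.1*a^2 + 9.1*a - 0.35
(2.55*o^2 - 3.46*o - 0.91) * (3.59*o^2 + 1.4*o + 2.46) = 9.1545*o^4 - 8.8514*o^3 - 1.8379*o^2 - 9.7856*o - 2.2386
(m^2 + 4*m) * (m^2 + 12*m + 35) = m^4 + 16*m^3 + 83*m^2 + 140*m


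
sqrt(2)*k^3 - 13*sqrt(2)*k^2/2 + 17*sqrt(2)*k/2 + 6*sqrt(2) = (k - 4)*(k - 3)*(sqrt(2)*k + sqrt(2)/2)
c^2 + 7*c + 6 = (c + 1)*(c + 6)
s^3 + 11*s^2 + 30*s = s*(s + 5)*(s + 6)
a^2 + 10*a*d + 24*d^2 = (a + 4*d)*(a + 6*d)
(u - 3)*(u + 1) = u^2 - 2*u - 3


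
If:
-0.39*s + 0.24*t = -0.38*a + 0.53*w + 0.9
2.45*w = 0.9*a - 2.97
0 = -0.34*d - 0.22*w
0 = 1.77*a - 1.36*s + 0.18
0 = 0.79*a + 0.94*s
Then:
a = -0.06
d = 0.80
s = 0.05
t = 1.21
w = -1.23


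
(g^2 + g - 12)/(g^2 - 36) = (g^2 + g - 12)/(g^2 - 36)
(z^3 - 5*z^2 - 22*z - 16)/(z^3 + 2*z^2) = 1 - 7/z - 8/z^2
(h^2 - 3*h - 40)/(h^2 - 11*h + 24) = (h + 5)/(h - 3)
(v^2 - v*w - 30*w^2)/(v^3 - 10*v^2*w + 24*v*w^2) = (v + 5*w)/(v*(v - 4*w))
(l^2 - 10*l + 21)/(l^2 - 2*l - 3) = (l - 7)/(l + 1)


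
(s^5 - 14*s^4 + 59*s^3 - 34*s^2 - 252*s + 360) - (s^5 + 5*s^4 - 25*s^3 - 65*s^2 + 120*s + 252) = -19*s^4 + 84*s^3 + 31*s^2 - 372*s + 108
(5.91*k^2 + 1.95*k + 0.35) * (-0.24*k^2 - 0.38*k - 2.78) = -1.4184*k^4 - 2.7138*k^3 - 17.2548*k^2 - 5.554*k - 0.973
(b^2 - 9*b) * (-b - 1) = -b^3 + 8*b^2 + 9*b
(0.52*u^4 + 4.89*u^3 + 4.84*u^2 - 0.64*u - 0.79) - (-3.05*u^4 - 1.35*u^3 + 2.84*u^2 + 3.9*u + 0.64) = 3.57*u^4 + 6.24*u^3 + 2.0*u^2 - 4.54*u - 1.43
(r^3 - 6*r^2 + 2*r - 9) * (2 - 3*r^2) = -3*r^5 + 18*r^4 - 4*r^3 + 15*r^2 + 4*r - 18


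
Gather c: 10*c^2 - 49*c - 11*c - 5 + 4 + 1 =10*c^2 - 60*c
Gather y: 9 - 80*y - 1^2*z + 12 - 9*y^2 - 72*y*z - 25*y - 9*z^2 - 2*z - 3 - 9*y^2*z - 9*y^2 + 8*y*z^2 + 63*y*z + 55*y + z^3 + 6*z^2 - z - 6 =y^2*(-9*z - 18) + y*(8*z^2 - 9*z - 50) + z^3 - 3*z^2 - 4*z + 12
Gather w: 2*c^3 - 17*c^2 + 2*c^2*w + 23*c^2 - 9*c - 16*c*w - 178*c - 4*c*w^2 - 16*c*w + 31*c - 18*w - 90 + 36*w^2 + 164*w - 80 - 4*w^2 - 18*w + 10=2*c^3 + 6*c^2 - 156*c + w^2*(32 - 4*c) + w*(2*c^2 - 32*c + 128) - 160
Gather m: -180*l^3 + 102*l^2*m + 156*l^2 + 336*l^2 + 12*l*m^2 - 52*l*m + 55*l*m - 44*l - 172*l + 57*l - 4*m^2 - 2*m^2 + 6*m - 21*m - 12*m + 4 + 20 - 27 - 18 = -180*l^3 + 492*l^2 - 159*l + m^2*(12*l - 6) + m*(102*l^2 + 3*l - 27) - 21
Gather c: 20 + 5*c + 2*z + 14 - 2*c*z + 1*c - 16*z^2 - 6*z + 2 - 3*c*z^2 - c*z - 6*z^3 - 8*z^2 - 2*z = c*(-3*z^2 - 3*z + 6) - 6*z^3 - 24*z^2 - 6*z + 36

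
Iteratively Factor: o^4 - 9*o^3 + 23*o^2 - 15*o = (o)*(o^3 - 9*o^2 + 23*o - 15) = o*(o - 3)*(o^2 - 6*o + 5) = o*(o - 3)*(o - 1)*(o - 5)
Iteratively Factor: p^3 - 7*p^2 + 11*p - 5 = (p - 1)*(p^2 - 6*p + 5) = (p - 5)*(p - 1)*(p - 1)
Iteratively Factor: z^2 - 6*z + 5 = (z - 1)*(z - 5)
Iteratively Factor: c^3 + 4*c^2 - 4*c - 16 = (c + 4)*(c^2 - 4) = (c - 2)*(c + 4)*(c + 2)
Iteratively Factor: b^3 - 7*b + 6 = (b + 3)*(b^2 - 3*b + 2) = (b - 1)*(b + 3)*(b - 2)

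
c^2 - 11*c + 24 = (c - 8)*(c - 3)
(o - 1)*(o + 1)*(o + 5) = o^3 + 5*o^2 - o - 5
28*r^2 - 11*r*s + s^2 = (-7*r + s)*(-4*r + s)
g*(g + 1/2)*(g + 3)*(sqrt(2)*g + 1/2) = sqrt(2)*g^4 + g^3/2 + 7*sqrt(2)*g^3/2 + 7*g^2/4 + 3*sqrt(2)*g^2/2 + 3*g/4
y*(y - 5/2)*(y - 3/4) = y^3 - 13*y^2/4 + 15*y/8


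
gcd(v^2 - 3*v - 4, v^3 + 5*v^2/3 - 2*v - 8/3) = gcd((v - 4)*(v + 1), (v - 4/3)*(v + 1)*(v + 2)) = v + 1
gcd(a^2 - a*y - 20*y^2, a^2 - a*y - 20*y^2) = -a^2 + a*y + 20*y^2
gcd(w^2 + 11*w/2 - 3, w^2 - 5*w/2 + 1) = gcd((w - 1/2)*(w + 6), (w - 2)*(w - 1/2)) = w - 1/2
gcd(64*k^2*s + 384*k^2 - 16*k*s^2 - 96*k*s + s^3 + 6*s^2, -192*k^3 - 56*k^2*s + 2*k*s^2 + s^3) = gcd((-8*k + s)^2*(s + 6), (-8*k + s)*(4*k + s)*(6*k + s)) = -8*k + s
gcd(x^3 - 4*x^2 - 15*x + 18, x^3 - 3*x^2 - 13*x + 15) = x^2 + 2*x - 3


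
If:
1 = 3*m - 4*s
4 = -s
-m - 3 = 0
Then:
No Solution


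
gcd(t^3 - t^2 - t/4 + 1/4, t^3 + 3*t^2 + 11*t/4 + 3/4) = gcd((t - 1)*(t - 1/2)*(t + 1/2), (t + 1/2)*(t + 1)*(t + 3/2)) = t + 1/2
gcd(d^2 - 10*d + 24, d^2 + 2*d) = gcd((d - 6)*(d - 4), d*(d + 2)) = 1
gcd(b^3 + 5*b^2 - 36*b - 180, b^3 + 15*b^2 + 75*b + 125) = b + 5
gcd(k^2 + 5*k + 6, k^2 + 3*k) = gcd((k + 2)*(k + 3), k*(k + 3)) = k + 3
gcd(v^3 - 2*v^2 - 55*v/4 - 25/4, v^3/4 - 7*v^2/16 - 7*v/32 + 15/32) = 1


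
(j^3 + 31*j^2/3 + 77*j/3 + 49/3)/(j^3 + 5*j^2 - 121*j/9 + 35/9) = 3*(3*j^2 + 10*j + 7)/(9*j^2 - 18*j + 5)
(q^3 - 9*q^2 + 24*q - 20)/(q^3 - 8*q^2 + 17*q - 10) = (q - 2)/(q - 1)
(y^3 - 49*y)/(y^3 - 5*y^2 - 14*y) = (y + 7)/(y + 2)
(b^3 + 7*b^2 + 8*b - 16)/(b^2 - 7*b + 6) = (b^2 + 8*b + 16)/(b - 6)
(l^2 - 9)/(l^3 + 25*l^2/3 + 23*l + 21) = 3*(l - 3)/(3*l^2 + 16*l + 21)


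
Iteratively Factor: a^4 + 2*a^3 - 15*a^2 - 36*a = (a + 3)*(a^3 - a^2 - 12*a) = (a + 3)^2*(a^2 - 4*a) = a*(a + 3)^2*(a - 4)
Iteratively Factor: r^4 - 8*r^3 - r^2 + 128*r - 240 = (r + 4)*(r^3 - 12*r^2 + 47*r - 60) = (r - 5)*(r + 4)*(r^2 - 7*r + 12) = (r - 5)*(r - 3)*(r + 4)*(r - 4)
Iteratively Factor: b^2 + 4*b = (b)*(b + 4)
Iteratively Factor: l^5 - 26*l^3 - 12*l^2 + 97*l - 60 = (l + 3)*(l^4 - 3*l^3 - 17*l^2 + 39*l - 20) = (l - 5)*(l + 3)*(l^3 + 2*l^2 - 7*l + 4) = (l - 5)*(l - 1)*(l + 3)*(l^2 + 3*l - 4) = (l - 5)*(l - 1)*(l + 3)*(l + 4)*(l - 1)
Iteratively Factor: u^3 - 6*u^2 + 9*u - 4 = (u - 1)*(u^2 - 5*u + 4) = (u - 1)^2*(u - 4)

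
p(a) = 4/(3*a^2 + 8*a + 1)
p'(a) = 4*(-6*a - 8)/(3*a^2 + 8*a + 1)^2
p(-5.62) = 0.08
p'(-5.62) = 0.04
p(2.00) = 0.14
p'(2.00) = -0.10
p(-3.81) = 0.28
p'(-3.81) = 0.30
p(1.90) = 0.15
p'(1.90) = -0.11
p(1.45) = 0.21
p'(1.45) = -0.19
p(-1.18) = -0.94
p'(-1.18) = -0.20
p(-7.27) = 0.04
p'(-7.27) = 0.01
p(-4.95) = 0.11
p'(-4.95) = 0.07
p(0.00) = 4.00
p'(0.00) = -32.00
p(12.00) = 0.01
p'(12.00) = 0.00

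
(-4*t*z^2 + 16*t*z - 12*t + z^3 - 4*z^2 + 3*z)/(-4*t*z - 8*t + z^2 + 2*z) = (z^2 - 4*z + 3)/(z + 2)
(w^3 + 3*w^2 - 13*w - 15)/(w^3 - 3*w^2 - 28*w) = (-w^3 - 3*w^2 + 13*w + 15)/(w*(-w^2 + 3*w + 28))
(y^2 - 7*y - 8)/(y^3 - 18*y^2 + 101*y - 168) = (y + 1)/(y^2 - 10*y + 21)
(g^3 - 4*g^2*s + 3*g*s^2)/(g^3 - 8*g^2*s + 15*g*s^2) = (-g + s)/(-g + 5*s)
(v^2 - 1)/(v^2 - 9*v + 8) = (v + 1)/(v - 8)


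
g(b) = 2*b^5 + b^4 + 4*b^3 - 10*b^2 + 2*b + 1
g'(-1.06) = 44.54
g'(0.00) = 2.00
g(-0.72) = -7.24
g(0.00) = 1.00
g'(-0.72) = 23.82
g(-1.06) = -18.53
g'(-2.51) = 461.46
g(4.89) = 6403.26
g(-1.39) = -38.49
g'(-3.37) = 1342.38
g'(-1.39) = 79.57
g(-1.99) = -120.84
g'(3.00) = 968.00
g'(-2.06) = 239.24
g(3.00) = 592.00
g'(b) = 10*b^4 + 4*b^3 + 12*b^2 - 20*b + 2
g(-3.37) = -1012.74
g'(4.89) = 6376.75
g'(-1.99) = 214.62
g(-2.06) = -136.71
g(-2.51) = -289.83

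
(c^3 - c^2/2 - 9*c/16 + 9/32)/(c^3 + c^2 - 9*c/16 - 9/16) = (c - 1/2)/(c + 1)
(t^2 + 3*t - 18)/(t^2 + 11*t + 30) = (t - 3)/(t + 5)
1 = 1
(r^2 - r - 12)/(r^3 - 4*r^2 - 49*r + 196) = (r + 3)/(r^2 - 49)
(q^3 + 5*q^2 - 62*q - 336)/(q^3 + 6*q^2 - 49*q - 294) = (q - 8)/(q - 7)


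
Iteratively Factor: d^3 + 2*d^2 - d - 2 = (d + 2)*(d^2 - 1) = (d - 1)*(d + 2)*(d + 1)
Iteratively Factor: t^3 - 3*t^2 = (t)*(t^2 - 3*t) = t^2*(t - 3)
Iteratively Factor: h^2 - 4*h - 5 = (h + 1)*(h - 5)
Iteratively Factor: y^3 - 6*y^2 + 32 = (y - 4)*(y^2 - 2*y - 8) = (y - 4)^2*(y + 2)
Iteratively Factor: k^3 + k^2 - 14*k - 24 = (k - 4)*(k^2 + 5*k + 6) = (k - 4)*(k + 2)*(k + 3)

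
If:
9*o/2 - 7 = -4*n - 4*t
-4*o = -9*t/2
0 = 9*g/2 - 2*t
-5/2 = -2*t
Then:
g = 5/9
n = -277/256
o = 45/32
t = 5/4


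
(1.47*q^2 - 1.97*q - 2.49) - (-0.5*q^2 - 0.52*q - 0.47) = 1.97*q^2 - 1.45*q - 2.02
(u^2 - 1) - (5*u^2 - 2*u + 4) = -4*u^2 + 2*u - 5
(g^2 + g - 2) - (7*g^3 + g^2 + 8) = -7*g^3 + g - 10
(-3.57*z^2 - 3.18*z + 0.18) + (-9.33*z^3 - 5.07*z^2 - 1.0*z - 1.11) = -9.33*z^3 - 8.64*z^2 - 4.18*z - 0.93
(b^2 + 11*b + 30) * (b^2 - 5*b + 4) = b^4 + 6*b^3 - 21*b^2 - 106*b + 120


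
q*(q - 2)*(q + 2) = q^3 - 4*q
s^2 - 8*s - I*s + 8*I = (s - 8)*(s - I)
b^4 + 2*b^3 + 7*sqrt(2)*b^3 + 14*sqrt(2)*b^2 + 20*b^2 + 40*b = b*(b + 2)*(b + 2*sqrt(2))*(b + 5*sqrt(2))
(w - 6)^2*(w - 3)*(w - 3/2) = w^4 - 33*w^3/2 + 189*w^2/2 - 216*w + 162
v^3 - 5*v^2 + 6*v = v*(v - 3)*(v - 2)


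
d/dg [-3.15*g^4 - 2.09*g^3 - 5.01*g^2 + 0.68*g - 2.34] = -12.6*g^3 - 6.27*g^2 - 10.02*g + 0.68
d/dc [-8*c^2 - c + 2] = -16*c - 1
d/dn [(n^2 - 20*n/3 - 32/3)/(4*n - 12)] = (3*n^2 - 18*n + 92)/(12*(n^2 - 6*n + 9))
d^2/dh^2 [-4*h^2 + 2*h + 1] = -8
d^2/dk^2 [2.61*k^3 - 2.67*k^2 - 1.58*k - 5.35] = 15.66*k - 5.34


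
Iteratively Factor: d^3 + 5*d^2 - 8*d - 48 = (d + 4)*(d^2 + d - 12) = (d - 3)*(d + 4)*(d + 4)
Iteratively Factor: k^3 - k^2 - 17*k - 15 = (k - 5)*(k^2 + 4*k + 3) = (k - 5)*(k + 3)*(k + 1)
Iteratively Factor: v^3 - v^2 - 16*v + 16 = (v + 4)*(v^2 - 5*v + 4) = (v - 4)*(v + 4)*(v - 1)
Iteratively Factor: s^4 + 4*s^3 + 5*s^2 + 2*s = (s + 2)*(s^3 + 2*s^2 + s) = (s + 1)*(s + 2)*(s^2 + s) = s*(s + 1)*(s + 2)*(s + 1)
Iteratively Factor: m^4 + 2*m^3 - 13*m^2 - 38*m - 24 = (m + 2)*(m^3 - 13*m - 12) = (m + 1)*(m + 2)*(m^2 - m - 12) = (m - 4)*(m + 1)*(m + 2)*(m + 3)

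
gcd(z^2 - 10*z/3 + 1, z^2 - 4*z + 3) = z - 3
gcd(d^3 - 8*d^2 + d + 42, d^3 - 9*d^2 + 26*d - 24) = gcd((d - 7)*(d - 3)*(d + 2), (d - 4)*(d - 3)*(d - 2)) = d - 3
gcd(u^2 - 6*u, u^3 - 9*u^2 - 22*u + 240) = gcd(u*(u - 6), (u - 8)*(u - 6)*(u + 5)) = u - 6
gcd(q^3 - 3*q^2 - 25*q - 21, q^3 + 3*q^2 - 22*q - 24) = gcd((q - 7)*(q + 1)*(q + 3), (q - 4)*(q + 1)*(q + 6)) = q + 1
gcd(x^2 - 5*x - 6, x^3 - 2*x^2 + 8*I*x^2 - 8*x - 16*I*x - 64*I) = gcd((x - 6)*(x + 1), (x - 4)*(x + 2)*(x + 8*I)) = 1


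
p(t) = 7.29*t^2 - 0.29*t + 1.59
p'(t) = 14.58*t - 0.29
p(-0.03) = 1.61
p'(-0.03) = -0.73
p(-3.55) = 94.49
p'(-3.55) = -52.05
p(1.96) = 29.03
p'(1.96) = 28.29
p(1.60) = 19.79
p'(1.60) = 23.04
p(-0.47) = 3.34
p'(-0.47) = -7.14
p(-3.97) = 117.64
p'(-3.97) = -58.17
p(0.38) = 2.53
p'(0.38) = 5.25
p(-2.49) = 47.51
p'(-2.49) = -36.59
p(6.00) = 262.29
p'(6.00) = 87.19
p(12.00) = 1047.87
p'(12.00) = 174.67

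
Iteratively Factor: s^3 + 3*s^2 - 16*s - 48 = (s + 4)*(s^2 - s - 12) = (s + 3)*(s + 4)*(s - 4)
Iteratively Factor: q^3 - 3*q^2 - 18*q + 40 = (q - 5)*(q^2 + 2*q - 8) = (q - 5)*(q - 2)*(q + 4)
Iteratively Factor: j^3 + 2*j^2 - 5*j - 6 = (j - 2)*(j^2 + 4*j + 3) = (j - 2)*(j + 3)*(j + 1)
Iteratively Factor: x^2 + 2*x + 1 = (x + 1)*(x + 1)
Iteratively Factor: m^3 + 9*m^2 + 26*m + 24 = (m + 3)*(m^2 + 6*m + 8) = (m + 3)*(m + 4)*(m + 2)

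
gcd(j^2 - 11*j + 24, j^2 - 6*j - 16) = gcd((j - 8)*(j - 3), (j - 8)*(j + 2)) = j - 8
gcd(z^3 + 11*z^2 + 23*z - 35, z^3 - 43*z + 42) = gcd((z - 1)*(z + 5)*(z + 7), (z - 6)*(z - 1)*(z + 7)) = z^2 + 6*z - 7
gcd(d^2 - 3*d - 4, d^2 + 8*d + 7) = d + 1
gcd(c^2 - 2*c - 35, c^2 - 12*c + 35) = c - 7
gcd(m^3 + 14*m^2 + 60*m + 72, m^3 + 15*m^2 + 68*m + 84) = m^2 + 8*m + 12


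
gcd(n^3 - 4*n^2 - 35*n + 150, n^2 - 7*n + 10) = n - 5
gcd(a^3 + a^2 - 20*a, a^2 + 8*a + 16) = 1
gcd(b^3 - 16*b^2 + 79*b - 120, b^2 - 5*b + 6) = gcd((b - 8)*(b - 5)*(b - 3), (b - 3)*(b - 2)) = b - 3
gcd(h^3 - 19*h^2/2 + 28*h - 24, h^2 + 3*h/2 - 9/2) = h - 3/2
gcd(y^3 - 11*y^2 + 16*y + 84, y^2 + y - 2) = y + 2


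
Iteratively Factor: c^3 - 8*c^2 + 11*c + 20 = (c - 4)*(c^2 - 4*c - 5) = (c - 5)*(c - 4)*(c + 1)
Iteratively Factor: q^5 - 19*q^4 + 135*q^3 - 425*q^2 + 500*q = (q - 5)*(q^4 - 14*q^3 + 65*q^2 - 100*q) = (q - 5)^2*(q^3 - 9*q^2 + 20*q) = (q - 5)^2*(q - 4)*(q^2 - 5*q) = q*(q - 5)^2*(q - 4)*(q - 5)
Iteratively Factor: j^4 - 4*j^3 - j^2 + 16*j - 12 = (j - 1)*(j^3 - 3*j^2 - 4*j + 12) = (j - 3)*(j - 1)*(j^2 - 4) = (j - 3)*(j - 1)*(j + 2)*(j - 2)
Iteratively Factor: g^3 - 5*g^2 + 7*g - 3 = (g - 1)*(g^2 - 4*g + 3) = (g - 1)^2*(g - 3)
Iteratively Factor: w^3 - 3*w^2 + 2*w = (w)*(w^2 - 3*w + 2) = w*(w - 2)*(w - 1)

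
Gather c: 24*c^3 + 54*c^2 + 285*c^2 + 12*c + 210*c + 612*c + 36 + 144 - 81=24*c^3 + 339*c^2 + 834*c + 99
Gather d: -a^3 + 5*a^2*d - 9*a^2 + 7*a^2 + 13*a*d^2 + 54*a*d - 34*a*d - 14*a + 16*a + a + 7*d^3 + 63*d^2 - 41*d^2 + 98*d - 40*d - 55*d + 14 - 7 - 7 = -a^3 - 2*a^2 + 3*a + 7*d^3 + d^2*(13*a + 22) + d*(5*a^2 + 20*a + 3)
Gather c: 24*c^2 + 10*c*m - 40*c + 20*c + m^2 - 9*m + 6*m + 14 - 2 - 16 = 24*c^2 + c*(10*m - 20) + m^2 - 3*m - 4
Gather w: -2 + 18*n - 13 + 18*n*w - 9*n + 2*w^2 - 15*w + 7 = 9*n + 2*w^2 + w*(18*n - 15) - 8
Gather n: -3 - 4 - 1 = -8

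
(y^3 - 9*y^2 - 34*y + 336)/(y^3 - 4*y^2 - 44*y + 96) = (y - 7)/(y - 2)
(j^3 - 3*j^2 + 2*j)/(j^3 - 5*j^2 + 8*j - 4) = j/(j - 2)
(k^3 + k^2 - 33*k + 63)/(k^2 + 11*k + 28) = (k^2 - 6*k + 9)/(k + 4)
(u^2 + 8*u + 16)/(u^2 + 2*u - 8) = (u + 4)/(u - 2)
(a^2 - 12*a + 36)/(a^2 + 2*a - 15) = (a^2 - 12*a + 36)/(a^2 + 2*a - 15)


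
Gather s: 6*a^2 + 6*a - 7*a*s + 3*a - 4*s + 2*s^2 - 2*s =6*a^2 + 9*a + 2*s^2 + s*(-7*a - 6)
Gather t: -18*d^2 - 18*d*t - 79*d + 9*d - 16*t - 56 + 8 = -18*d^2 - 70*d + t*(-18*d - 16) - 48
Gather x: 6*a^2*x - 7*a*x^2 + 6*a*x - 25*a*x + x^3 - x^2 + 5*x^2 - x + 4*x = x^3 + x^2*(4 - 7*a) + x*(6*a^2 - 19*a + 3)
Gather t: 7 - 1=6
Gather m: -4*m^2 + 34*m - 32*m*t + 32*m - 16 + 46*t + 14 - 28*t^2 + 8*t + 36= -4*m^2 + m*(66 - 32*t) - 28*t^2 + 54*t + 34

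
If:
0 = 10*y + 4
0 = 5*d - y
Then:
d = -2/25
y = -2/5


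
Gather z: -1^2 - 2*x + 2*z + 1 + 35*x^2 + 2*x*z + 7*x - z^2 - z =35*x^2 + 5*x - z^2 + z*(2*x + 1)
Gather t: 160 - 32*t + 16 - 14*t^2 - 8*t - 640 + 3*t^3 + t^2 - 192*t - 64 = 3*t^3 - 13*t^2 - 232*t - 528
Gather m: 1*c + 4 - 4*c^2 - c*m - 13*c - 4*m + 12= -4*c^2 - 12*c + m*(-c - 4) + 16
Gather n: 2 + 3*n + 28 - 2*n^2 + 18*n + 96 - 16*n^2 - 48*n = -18*n^2 - 27*n + 126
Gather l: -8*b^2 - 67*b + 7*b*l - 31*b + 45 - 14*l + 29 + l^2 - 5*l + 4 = -8*b^2 - 98*b + l^2 + l*(7*b - 19) + 78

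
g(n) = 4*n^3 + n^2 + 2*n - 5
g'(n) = 12*n^2 + 2*n + 2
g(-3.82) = -221.02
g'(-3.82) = 169.47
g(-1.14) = -11.91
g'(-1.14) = 15.32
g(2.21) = 47.48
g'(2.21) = 65.03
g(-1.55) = -20.59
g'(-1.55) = 27.73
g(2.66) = 82.68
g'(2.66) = 92.23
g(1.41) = 11.02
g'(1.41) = 28.68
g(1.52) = 14.40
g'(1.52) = 32.76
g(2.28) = 52.17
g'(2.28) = 68.94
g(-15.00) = -13310.00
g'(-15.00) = 2672.00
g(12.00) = 7075.00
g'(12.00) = 1754.00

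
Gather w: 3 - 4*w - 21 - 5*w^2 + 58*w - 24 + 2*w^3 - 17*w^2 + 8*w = 2*w^3 - 22*w^2 + 62*w - 42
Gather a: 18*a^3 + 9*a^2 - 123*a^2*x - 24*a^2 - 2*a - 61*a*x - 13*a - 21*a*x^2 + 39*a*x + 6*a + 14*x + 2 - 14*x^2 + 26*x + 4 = 18*a^3 + a^2*(-123*x - 15) + a*(-21*x^2 - 22*x - 9) - 14*x^2 + 40*x + 6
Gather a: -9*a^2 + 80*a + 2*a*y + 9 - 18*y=-9*a^2 + a*(2*y + 80) - 18*y + 9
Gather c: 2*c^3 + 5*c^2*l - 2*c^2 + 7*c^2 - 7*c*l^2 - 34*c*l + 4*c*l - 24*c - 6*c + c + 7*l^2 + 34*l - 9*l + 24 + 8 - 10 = 2*c^3 + c^2*(5*l + 5) + c*(-7*l^2 - 30*l - 29) + 7*l^2 + 25*l + 22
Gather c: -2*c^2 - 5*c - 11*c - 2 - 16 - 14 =-2*c^2 - 16*c - 32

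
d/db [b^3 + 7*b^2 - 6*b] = 3*b^2 + 14*b - 6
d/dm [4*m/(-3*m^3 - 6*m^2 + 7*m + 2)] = 8*(3*m^3 + 3*m^2 + 1)/(9*m^6 + 36*m^5 - 6*m^4 - 96*m^3 + 25*m^2 + 28*m + 4)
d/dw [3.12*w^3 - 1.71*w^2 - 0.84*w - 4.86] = 9.36*w^2 - 3.42*w - 0.84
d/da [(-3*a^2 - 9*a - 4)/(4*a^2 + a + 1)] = (33*a^2 + 26*a - 5)/(16*a^4 + 8*a^3 + 9*a^2 + 2*a + 1)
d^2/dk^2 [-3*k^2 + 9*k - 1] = -6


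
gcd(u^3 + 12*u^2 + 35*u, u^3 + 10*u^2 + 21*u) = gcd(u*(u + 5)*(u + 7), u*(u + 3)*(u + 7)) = u^2 + 7*u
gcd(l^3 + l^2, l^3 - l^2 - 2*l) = l^2 + l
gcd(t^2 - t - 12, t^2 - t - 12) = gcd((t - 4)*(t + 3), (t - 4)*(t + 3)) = t^2 - t - 12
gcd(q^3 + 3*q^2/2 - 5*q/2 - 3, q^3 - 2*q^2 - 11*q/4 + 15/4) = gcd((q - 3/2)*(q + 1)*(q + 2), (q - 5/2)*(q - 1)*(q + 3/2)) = 1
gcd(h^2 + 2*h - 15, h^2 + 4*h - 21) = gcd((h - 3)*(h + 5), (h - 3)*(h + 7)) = h - 3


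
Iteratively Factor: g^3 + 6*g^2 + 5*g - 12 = (g + 3)*(g^2 + 3*g - 4) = (g + 3)*(g + 4)*(g - 1)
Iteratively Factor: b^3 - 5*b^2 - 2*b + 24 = (b - 3)*(b^2 - 2*b - 8) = (b - 3)*(b + 2)*(b - 4)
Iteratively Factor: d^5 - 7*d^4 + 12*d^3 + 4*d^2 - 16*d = (d + 1)*(d^4 - 8*d^3 + 20*d^2 - 16*d) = (d - 2)*(d + 1)*(d^3 - 6*d^2 + 8*d) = (d - 2)^2*(d + 1)*(d^2 - 4*d) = (d - 4)*(d - 2)^2*(d + 1)*(d)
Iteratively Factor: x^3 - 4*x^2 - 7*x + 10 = (x - 5)*(x^2 + x - 2) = (x - 5)*(x + 2)*(x - 1)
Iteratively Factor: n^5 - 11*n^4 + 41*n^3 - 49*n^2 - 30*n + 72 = (n - 3)*(n^4 - 8*n^3 + 17*n^2 + 2*n - 24) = (n - 3)*(n - 2)*(n^3 - 6*n^2 + 5*n + 12) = (n - 3)^2*(n - 2)*(n^2 - 3*n - 4) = (n - 3)^2*(n - 2)*(n + 1)*(n - 4)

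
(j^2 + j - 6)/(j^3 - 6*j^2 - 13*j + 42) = 1/(j - 7)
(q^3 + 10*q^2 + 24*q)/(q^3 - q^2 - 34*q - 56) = q*(q + 6)/(q^2 - 5*q - 14)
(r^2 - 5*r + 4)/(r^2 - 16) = (r - 1)/(r + 4)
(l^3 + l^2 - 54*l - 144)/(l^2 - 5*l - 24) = l + 6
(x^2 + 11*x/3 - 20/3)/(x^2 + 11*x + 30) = (x - 4/3)/(x + 6)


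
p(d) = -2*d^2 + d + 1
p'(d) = 1 - 4*d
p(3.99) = -26.85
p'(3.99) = -14.96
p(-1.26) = -3.44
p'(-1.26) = 6.04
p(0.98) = 0.06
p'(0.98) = -2.92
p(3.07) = -14.78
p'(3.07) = -11.28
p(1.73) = -3.26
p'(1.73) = -5.92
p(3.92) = -25.81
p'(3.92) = -14.68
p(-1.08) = -2.41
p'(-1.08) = 5.32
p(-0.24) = 0.64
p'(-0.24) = 1.96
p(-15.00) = -464.00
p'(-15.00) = 61.00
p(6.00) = -65.00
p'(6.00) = -23.00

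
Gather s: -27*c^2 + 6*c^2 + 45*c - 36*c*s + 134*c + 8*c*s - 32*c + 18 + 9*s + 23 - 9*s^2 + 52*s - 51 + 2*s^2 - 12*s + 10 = -21*c^2 + 147*c - 7*s^2 + s*(49 - 28*c)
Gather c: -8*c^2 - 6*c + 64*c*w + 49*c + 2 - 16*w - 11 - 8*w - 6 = -8*c^2 + c*(64*w + 43) - 24*w - 15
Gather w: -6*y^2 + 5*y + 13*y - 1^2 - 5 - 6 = -6*y^2 + 18*y - 12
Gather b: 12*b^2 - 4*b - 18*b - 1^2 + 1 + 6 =12*b^2 - 22*b + 6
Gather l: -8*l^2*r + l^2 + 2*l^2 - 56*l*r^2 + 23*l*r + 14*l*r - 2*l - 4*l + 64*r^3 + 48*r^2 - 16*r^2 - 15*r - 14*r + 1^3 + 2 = l^2*(3 - 8*r) + l*(-56*r^2 + 37*r - 6) + 64*r^3 + 32*r^2 - 29*r + 3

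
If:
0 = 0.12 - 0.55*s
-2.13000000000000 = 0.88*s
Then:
No Solution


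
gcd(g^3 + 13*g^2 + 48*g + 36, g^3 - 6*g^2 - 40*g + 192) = g + 6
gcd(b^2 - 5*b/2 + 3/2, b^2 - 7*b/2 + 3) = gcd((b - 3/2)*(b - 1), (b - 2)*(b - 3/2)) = b - 3/2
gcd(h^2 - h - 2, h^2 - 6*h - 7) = h + 1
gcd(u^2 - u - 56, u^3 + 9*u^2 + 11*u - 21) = u + 7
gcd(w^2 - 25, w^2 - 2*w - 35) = w + 5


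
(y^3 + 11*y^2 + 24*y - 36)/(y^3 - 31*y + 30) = (y + 6)/(y - 5)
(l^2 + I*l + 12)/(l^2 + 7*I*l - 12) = (l - 3*I)/(l + 3*I)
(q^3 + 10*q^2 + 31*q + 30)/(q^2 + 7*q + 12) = (q^2 + 7*q + 10)/(q + 4)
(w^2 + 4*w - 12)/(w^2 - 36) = (w - 2)/(w - 6)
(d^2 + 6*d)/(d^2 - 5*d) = (d + 6)/(d - 5)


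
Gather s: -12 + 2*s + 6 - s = s - 6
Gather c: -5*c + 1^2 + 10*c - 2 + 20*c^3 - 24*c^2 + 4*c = 20*c^3 - 24*c^2 + 9*c - 1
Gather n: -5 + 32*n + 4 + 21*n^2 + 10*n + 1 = 21*n^2 + 42*n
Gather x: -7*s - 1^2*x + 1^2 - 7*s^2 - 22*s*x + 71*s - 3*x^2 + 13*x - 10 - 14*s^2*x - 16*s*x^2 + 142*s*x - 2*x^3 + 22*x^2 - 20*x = -7*s^2 + 64*s - 2*x^3 + x^2*(19 - 16*s) + x*(-14*s^2 + 120*s - 8) - 9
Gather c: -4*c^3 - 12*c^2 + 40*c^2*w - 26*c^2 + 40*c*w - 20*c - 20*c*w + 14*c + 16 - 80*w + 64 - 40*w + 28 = -4*c^3 + c^2*(40*w - 38) + c*(20*w - 6) - 120*w + 108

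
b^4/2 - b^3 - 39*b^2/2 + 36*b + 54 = (b/2 + 1/2)*(b - 6)*(b - 3)*(b + 6)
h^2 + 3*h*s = h*(h + 3*s)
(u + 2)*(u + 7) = u^2 + 9*u + 14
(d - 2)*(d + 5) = d^2 + 3*d - 10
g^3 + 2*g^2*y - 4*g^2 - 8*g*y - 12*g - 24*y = (g - 6)*(g + 2)*(g + 2*y)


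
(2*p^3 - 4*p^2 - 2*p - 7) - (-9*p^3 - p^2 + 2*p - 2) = 11*p^3 - 3*p^2 - 4*p - 5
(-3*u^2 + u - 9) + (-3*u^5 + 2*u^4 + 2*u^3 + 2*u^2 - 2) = -3*u^5 + 2*u^4 + 2*u^3 - u^2 + u - 11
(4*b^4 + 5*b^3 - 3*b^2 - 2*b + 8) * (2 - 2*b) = -8*b^5 - 2*b^4 + 16*b^3 - 2*b^2 - 20*b + 16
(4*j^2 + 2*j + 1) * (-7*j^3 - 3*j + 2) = -28*j^5 - 14*j^4 - 19*j^3 + 2*j^2 + j + 2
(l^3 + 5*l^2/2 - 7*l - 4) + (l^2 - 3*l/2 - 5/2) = l^3 + 7*l^2/2 - 17*l/2 - 13/2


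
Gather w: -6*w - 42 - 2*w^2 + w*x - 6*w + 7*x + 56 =-2*w^2 + w*(x - 12) + 7*x + 14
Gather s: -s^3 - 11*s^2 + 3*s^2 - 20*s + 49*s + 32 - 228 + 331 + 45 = -s^3 - 8*s^2 + 29*s + 180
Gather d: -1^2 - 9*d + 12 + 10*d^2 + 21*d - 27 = 10*d^2 + 12*d - 16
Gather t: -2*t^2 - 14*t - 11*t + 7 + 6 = -2*t^2 - 25*t + 13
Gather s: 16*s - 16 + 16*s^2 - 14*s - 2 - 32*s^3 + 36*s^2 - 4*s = -32*s^3 + 52*s^2 - 2*s - 18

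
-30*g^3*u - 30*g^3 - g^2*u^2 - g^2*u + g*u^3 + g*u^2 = (-6*g + u)*(5*g + u)*(g*u + g)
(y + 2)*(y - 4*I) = y^2 + 2*y - 4*I*y - 8*I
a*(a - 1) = a^2 - a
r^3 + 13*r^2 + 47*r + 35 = (r + 1)*(r + 5)*(r + 7)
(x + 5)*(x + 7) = x^2 + 12*x + 35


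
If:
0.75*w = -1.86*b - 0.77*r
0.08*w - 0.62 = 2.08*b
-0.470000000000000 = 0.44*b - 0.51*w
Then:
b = -0.27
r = -0.01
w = 0.69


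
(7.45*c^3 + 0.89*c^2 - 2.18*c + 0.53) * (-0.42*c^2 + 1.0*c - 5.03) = -3.129*c^5 + 7.0762*c^4 - 35.6679*c^3 - 6.8793*c^2 + 11.4954*c - 2.6659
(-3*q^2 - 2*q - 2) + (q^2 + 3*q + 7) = -2*q^2 + q + 5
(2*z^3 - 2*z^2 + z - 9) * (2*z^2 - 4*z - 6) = 4*z^5 - 12*z^4 - 2*z^3 - 10*z^2 + 30*z + 54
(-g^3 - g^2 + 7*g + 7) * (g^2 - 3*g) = -g^5 + 2*g^4 + 10*g^3 - 14*g^2 - 21*g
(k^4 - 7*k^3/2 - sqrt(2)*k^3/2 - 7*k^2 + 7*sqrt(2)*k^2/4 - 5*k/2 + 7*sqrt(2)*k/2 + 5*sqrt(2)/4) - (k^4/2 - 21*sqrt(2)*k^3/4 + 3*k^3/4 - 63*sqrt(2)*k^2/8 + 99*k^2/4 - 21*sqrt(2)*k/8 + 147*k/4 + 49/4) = k^4/2 - 17*k^3/4 + 19*sqrt(2)*k^3/4 - 127*k^2/4 + 77*sqrt(2)*k^2/8 - 157*k/4 + 49*sqrt(2)*k/8 - 49/4 + 5*sqrt(2)/4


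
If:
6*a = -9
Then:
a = -3/2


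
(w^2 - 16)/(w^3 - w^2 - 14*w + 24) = (w - 4)/(w^2 - 5*w + 6)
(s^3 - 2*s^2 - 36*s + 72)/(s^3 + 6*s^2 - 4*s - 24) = (s - 6)/(s + 2)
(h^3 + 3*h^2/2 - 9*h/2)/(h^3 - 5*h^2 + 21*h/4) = 2*(h + 3)/(2*h - 7)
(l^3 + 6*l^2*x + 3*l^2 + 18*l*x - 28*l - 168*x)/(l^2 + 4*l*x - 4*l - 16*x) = (l^2 + 6*l*x + 7*l + 42*x)/(l + 4*x)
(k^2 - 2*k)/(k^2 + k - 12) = k*(k - 2)/(k^2 + k - 12)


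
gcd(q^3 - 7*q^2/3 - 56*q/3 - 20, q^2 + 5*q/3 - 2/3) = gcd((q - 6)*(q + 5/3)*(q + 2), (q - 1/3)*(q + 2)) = q + 2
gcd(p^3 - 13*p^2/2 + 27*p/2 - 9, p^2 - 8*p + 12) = p - 2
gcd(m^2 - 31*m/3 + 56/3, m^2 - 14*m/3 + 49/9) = m - 7/3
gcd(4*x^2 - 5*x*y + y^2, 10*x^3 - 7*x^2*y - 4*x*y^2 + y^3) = x - y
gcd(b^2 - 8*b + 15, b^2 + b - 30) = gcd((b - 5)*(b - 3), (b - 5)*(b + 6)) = b - 5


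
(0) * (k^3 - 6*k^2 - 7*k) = 0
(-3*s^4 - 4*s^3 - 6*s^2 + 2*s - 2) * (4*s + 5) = -12*s^5 - 31*s^4 - 44*s^3 - 22*s^2 + 2*s - 10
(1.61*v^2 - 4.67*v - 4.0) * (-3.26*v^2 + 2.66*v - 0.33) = -5.2486*v^4 + 19.5068*v^3 + 0.0864999999999991*v^2 - 9.0989*v + 1.32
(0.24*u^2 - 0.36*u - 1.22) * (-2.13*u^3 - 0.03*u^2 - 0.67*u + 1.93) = -0.5112*u^5 + 0.7596*u^4 + 2.4486*u^3 + 0.741*u^2 + 0.1226*u - 2.3546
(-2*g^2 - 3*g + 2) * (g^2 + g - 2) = -2*g^4 - 5*g^3 + 3*g^2 + 8*g - 4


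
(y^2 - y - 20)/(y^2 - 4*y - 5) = (y + 4)/(y + 1)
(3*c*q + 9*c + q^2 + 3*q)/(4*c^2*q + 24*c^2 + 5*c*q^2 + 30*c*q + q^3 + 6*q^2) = (3*c*q + 9*c + q^2 + 3*q)/(4*c^2*q + 24*c^2 + 5*c*q^2 + 30*c*q + q^3 + 6*q^2)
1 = 1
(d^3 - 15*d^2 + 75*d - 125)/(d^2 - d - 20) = (d^2 - 10*d + 25)/(d + 4)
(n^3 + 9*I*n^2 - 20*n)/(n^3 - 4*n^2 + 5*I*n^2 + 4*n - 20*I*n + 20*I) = n*(n + 4*I)/(n^2 - 4*n + 4)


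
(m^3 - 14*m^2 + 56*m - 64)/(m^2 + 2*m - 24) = (m^2 - 10*m + 16)/(m + 6)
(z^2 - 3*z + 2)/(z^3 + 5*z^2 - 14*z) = (z - 1)/(z*(z + 7))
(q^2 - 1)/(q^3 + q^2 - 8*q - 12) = (q^2 - 1)/(q^3 + q^2 - 8*q - 12)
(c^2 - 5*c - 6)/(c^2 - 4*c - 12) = (c + 1)/(c + 2)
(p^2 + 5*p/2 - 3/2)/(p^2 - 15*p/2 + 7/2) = (p + 3)/(p - 7)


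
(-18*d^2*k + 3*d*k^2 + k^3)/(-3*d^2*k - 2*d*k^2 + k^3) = (6*d + k)/(d + k)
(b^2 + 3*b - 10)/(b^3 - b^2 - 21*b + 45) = (b - 2)/(b^2 - 6*b + 9)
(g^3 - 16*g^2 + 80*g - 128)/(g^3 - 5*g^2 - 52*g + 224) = (g - 4)/(g + 7)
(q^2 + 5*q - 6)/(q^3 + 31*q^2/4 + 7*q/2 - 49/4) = 4*(q + 6)/(4*q^2 + 35*q + 49)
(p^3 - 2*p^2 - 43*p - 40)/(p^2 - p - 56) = (p^2 + 6*p + 5)/(p + 7)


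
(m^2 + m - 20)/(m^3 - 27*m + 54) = (m^2 + m - 20)/(m^3 - 27*m + 54)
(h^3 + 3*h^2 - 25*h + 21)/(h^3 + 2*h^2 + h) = (h^3 + 3*h^2 - 25*h + 21)/(h*(h^2 + 2*h + 1))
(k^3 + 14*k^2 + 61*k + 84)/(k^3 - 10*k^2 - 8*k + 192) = (k^2 + 10*k + 21)/(k^2 - 14*k + 48)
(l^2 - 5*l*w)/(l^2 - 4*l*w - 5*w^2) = l/(l + w)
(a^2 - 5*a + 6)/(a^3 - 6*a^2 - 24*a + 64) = (a - 3)/(a^2 - 4*a - 32)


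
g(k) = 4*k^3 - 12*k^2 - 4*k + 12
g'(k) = 12*k^2 - 24*k - 4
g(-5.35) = -922.59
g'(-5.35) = 467.87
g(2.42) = -11.27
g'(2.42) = 8.20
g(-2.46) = -110.33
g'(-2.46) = 127.66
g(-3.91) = -394.92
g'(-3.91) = 273.30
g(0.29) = 9.93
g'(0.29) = -9.95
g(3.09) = 3.08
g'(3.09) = 36.42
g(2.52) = -10.27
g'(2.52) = 11.72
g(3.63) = 30.69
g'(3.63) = 67.00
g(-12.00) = -8580.00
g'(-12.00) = 2012.00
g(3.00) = 0.00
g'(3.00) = 32.00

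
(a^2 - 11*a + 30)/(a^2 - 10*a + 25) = (a - 6)/(a - 5)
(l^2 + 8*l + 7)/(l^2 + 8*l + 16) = (l^2 + 8*l + 7)/(l^2 + 8*l + 16)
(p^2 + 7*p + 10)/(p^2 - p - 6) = (p + 5)/(p - 3)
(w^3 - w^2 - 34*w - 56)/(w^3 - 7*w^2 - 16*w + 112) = (w + 2)/(w - 4)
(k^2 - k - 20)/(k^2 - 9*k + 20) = (k + 4)/(k - 4)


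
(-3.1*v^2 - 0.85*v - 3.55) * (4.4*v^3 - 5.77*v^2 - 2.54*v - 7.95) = -13.64*v^5 + 14.147*v^4 - 2.8415*v^3 + 47.2875*v^2 + 15.7745*v + 28.2225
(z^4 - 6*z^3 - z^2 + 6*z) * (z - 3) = z^5 - 9*z^4 + 17*z^3 + 9*z^2 - 18*z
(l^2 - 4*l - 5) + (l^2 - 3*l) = 2*l^2 - 7*l - 5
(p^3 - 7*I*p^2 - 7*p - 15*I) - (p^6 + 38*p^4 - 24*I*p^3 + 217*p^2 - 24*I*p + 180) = -p^6 - 38*p^4 + p^3 + 24*I*p^3 - 217*p^2 - 7*I*p^2 - 7*p + 24*I*p - 180 - 15*I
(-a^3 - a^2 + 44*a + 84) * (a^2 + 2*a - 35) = -a^5 - 3*a^4 + 77*a^3 + 207*a^2 - 1372*a - 2940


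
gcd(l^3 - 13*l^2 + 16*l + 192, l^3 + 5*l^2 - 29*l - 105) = l + 3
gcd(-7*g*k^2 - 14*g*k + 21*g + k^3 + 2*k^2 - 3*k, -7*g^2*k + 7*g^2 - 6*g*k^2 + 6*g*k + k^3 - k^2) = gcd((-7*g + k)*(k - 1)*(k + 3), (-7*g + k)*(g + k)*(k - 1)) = 7*g*k - 7*g - k^2 + k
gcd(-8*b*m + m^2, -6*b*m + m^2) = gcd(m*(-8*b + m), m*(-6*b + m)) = m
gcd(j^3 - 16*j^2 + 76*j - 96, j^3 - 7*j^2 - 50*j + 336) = j^2 - 14*j + 48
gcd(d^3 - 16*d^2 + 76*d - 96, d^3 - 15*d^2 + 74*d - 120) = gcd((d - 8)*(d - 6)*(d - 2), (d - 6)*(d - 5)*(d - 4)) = d - 6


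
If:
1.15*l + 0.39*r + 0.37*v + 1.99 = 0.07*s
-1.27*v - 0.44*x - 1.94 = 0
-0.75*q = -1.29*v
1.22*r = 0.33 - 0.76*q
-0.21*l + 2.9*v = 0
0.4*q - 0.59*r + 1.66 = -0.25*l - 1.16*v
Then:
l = -3.49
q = -0.44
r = 0.54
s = -27.27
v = -0.25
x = -3.68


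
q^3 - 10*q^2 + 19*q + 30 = (q - 6)*(q - 5)*(q + 1)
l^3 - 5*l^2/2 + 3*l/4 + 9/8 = (l - 3/2)^2*(l + 1/2)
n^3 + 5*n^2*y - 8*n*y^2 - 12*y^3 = (n - 2*y)*(n + y)*(n + 6*y)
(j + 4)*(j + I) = j^2 + 4*j + I*j + 4*I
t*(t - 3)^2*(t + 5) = t^4 - t^3 - 21*t^2 + 45*t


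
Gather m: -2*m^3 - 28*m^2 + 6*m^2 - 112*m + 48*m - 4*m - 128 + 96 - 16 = -2*m^3 - 22*m^2 - 68*m - 48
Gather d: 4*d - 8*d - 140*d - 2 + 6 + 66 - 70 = -144*d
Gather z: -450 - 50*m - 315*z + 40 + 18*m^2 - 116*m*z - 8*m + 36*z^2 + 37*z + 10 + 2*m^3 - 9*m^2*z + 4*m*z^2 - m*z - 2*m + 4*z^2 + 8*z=2*m^3 + 18*m^2 - 60*m + z^2*(4*m + 40) + z*(-9*m^2 - 117*m - 270) - 400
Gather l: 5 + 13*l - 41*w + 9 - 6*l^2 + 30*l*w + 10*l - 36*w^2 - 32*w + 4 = -6*l^2 + l*(30*w + 23) - 36*w^2 - 73*w + 18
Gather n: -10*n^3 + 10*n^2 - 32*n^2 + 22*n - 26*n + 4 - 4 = -10*n^3 - 22*n^2 - 4*n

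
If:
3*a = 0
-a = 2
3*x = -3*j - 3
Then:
No Solution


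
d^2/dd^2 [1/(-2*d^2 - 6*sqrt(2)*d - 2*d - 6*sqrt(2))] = (d^2 + d + 3*sqrt(2)*d - (2*d + 1 + 3*sqrt(2))^2 + 3*sqrt(2))/(d^2 + d + 3*sqrt(2)*d + 3*sqrt(2))^3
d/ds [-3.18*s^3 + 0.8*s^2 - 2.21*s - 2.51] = -9.54*s^2 + 1.6*s - 2.21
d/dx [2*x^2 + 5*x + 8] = 4*x + 5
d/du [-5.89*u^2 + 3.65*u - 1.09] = 3.65 - 11.78*u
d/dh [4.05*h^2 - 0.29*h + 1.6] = 8.1*h - 0.29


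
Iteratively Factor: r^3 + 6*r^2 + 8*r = (r)*(r^2 + 6*r + 8) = r*(r + 4)*(r + 2)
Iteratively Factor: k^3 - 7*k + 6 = (k - 2)*(k^2 + 2*k - 3) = (k - 2)*(k - 1)*(k + 3)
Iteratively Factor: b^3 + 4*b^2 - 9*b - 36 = (b + 4)*(b^2 - 9) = (b - 3)*(b + 4)*(b + 3)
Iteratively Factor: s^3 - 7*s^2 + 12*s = (s - 3)*(s^2 - 4*s) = s*(s - 3)*(s - 4)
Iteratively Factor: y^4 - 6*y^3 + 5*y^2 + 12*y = (y + 1)*(y^3 - 7*y^2 + 12*y) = y*(y + 1)*(y^2 - 7*y + 12) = y*(y - 3)*(y + 1)*(y - 4)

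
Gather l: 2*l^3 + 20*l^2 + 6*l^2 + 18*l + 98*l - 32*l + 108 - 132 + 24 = 2*l^3 + 26*l^2 + 84*l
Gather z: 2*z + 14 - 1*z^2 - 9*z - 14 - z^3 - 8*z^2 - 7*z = -z^3 - 9*z^2 - 14*z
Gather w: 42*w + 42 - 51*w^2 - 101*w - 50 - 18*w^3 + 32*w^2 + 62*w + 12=-18*w^3 - 19*w^2 + 3*w + 4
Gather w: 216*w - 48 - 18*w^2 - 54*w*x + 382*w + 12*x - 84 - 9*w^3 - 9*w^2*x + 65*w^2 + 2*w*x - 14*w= -9*w^3 + w^2*(47 - 9*x) + w*(584 - 52*x) + 12*x - 132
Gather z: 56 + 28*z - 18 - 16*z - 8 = 12*z + 30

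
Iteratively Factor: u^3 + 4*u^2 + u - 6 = (u + 2)*(u^2 + 2*u - 3) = (u + 2)*(u + 3)*(u - 1)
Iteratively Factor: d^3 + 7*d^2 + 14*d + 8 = (d + 1)*(d^2 + 6*d + 8) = (d + 1)*(d + 2)*(d + 4)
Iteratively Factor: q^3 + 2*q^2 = (q)*(q^2 + 2*q) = q*(q + 2)*(q)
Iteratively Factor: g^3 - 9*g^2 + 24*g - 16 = (g - 4)*(g^2 - 5*g + 4) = (g - 4)^2*(g - 1)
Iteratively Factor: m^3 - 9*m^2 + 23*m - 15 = (m - 5)*(m^2 - 4*m + 3) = (m - 5)*(m - 3)*(m - 1)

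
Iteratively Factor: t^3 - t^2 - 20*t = (t - 5)*(t^2 + 4*t) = t*(t - 5)*(t + 4)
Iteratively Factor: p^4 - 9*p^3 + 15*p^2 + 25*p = (p - 5)*(p^3 - 4*p^2 - 5*p) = p*(p - 5)*(p^2 - 4*p - 5) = p*(p - 5)^2*(p + 1)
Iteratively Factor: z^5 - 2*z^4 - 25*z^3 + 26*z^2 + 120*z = (z - 3)*(z^4 + z^3 - 22*z^2 - 40*z) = (z - 5)*(z - 3)*(z^3 + 6*z^2 + 8*z) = (z - 5)*(z - 3)*(z + 4)*(z^2 + 2*z) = (z - 5)*(z - 3)*(z + 2)*(z + 4)*(z)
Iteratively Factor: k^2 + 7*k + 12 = (k + 3)*(k + 4)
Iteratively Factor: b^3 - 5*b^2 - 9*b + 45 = (b - 5)*(b^2 - 9) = (b - 5)*(b + 3)*(b - 3)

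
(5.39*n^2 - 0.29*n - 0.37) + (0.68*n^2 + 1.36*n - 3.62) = 6.07*n^2 + 1.07*n - 3.99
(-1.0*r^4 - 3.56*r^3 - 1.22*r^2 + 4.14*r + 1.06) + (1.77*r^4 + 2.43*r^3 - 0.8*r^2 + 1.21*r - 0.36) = 0.77*r^4 - 1.13*r^3 - 2.02*r^2 + 5.35*r + 0.7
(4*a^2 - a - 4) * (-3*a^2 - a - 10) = -12*a^4 - a^3 - 27*a^2 + 14*a + 40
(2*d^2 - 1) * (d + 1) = 2*d^3 + 2*d^2 - d - 1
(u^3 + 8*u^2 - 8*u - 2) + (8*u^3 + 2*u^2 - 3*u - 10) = 9*u^3 + 10*u^2 - 11*u - 12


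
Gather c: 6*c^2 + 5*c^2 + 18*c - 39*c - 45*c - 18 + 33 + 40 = 11*c^2 - 66*c + 55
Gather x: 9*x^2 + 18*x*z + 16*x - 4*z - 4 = 9*x^2 + x*(18*z + 16) - 4*z - 4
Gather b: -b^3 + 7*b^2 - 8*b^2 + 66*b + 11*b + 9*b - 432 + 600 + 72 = -b^3 - b^2 + 86*b + 240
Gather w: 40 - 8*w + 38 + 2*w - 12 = 66 - 6*w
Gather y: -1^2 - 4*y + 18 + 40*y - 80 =36*y - 63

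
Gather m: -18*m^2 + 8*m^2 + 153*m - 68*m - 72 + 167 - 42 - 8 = -10*m^2 + 85*m + 45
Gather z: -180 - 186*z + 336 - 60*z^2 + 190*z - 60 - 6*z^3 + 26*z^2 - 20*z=-6*z^3 - 34*z^2 - 16*z + 96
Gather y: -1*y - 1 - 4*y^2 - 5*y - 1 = -4*y^2 - 6*y - 2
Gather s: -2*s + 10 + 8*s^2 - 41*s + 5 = 8*s^2 - 43*s + 15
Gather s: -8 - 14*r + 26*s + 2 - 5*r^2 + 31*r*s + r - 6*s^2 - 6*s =-5*r^2 - 13*r - 6*s^2 + s*(31*r + 20) - 6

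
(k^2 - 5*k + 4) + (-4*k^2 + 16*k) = -3*k^2 + 11*k + 4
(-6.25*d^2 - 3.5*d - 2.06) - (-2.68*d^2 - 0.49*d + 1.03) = -3.57*d^2 - 3.01*d - 3.09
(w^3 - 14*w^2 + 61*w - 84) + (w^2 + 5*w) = w^3 - 13*w^2 + 66*w - 84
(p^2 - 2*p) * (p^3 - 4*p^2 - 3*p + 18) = p^5 - 6*p^4 + 5*p^3 + 24*p^2 - 36*p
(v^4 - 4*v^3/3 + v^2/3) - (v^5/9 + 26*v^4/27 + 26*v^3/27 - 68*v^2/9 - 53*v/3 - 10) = -v^5/9 + v^4/27 - 62*v^3/27 + 71*v^2/9 + 53*v/3 + 10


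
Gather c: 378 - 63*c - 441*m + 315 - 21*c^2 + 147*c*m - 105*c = -21*c^2 + c*(147*m - 168) - 441*m + 693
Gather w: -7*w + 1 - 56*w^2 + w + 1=-56*w^2 - 6*w + 2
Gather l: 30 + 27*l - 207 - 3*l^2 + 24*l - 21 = -3*l^2 + 51*l - 198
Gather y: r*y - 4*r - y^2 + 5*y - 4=-4*r - y^2 + y*(r + 5) - 4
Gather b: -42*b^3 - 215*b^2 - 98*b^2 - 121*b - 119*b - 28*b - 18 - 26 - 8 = -42*b^3 - 313*b^2 - 268*b - 52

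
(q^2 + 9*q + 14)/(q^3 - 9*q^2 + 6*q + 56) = (q + 7)/(q^2 - 11*q + 28)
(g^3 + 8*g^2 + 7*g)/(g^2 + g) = g + 7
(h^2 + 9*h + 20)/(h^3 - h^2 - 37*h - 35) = (h + 4)/(h^2 - 6*h - 7)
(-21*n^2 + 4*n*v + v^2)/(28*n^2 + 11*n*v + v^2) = (-3*n + v)/(4*n + v)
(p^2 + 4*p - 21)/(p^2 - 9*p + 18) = (p + 7)/(p - 6)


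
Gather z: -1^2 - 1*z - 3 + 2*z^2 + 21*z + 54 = 2*z^2 + 20*z + 50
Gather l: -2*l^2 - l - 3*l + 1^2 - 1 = -2*l^2 - 4*l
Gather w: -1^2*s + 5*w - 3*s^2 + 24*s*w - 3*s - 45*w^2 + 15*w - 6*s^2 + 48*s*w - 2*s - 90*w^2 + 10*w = -9*s^2 - 6*s - 135*w^2 + w*(72*s + 30)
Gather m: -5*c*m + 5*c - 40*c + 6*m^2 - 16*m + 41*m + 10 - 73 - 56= -35*c + 6*m^2 + m*(25 - 5*c) - 119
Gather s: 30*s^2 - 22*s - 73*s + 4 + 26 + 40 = 30*s^2 - 95*s + 70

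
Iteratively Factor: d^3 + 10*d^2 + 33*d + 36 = (d + 4)*(d^2 + 6*d + 9) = (d + 3)*(d + 4)*(d + 3)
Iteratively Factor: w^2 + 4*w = (w + 4)*(w)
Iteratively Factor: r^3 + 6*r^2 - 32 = (r + 4)*(r^2 + 2*r - 8) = (r - 2)*(r + 4)*(r + 4)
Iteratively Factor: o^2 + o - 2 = (o + 2)*(o - 1)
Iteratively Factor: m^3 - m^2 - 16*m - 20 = (m + 2)*(m^2 - 3*m - 10) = (m - 5)*(m + 2)*(m + 2)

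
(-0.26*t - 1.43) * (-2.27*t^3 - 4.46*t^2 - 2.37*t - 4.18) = 0.5902*t^4 + 4.4057*t^3 + 6.994*t^2 + 4.4759*t + 5.9774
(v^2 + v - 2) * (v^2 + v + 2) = v^4 + 2*v^3 + v^2 - 4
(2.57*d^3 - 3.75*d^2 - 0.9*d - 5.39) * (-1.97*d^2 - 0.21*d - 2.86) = -5.0629*d^5 + 6.8478*d^4 - 4.7897*d^3 + 21.5323*d^2 + 3.7059*d + 15.4154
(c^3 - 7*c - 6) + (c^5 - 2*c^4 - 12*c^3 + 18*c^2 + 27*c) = c^5 - 2*c^4 - 11*c^3 + 18*c^2 + 20*c - 6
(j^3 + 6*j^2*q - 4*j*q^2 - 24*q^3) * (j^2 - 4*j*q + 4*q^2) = j^5 + 2*j^4*q - 24*j^3*q^2 + 16*j^2*q^3 + 80*j*q^4 - 96*q^5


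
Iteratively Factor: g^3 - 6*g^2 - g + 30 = (g - 5)*(g^2 - g - 6) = (g - 5)*(g - 3)*(g + 2)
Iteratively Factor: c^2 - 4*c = (c)*(c - 4)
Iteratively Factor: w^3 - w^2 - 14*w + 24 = (w - 3)*(w^2 + 2*w - 8) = (w - 3)*(w + 4)*(w - 2)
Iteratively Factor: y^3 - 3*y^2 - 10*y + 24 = (y - 4)*(y^2 + y - 6) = (y - 4)*(y + 3)*(y - 2)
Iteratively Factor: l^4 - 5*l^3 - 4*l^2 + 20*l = (l - 5)*(l^3 - 4*l) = (l - 5)*(l - 2)*(l^2 + 2*l) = l*(l - 5)*(l - 2)*(l + 2)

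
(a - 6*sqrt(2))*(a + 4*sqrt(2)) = a^2 - 2*sqrt(2)*a - 48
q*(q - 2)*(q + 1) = q^3 - q^2 - 2*q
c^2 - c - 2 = (c - 2)*(c + 1)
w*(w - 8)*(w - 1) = w^3 - 9*w^2 + 8*w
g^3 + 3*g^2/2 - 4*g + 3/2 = (g - 1)*(g - 1/2)*(g + 3)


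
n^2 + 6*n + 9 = (n + 3)^2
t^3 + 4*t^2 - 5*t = t*(t - 1)*(t + 5)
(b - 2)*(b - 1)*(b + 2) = b^3 - b^2 - 4*b + 4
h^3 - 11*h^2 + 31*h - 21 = (h - 7)*(h - 3)*(h - 1)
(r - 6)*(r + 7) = r^2 + r - 42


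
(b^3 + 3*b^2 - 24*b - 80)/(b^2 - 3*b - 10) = (b^2 + 8*b + 16)/(b + 2)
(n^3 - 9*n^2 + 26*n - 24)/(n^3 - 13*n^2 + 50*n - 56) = (n - 3)/(n - 7)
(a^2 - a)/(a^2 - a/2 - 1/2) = 2*a/(2*a + 1)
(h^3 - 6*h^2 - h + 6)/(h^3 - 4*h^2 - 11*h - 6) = (h - 1)/(h + 1)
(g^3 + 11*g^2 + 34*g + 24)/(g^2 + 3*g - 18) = (g^2 + 5*g + 4)/(g - 3)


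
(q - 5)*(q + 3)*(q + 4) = q^3 + 2*q^2 - 23*q - 60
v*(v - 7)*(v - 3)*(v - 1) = v^4 - 11*v^3 + 31*v^2 - 21*v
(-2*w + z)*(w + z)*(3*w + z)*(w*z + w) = -6*w^4*z - 6*w^4 - 5*w^3*z^2 - 5*w^3*z + 2*w^2*z^3 + 2*w^2*z^2 + w*z^4 + w*z^3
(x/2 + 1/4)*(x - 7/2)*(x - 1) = x^3/2 - 2*x^2 + 5*x/8 + 7/8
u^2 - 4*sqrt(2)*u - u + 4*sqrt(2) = (u - 1)*(u - 4*sqrt(2))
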